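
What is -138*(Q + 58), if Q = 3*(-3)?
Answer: -6762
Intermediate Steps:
Q = -9
-138*(Q + 58) = -138*(-9 + 58) = -138*49 = -6762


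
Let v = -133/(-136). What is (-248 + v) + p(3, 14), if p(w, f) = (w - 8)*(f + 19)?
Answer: -56035/136 ≈ -412.02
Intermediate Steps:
p(w, f) = (-8 + w)*(19 + f)
v = 133/136 (v = -133*(-1/136) = 133/136 ≈ 0.97794)
(-248 + v) + p(3, 14) = (-248 + 133/136) + (-152 - 8*14 + 19*3 + 14*3) = -33595/136 + (-152 - 112 + 57 + 42) = -33595/136 - 165 = -56035/136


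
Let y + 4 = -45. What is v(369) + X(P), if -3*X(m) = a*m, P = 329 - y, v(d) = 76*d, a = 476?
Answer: -31932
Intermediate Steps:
y = -49 (y = -4 - 45 = -49)
P = 378 (P = 329 - 1*(-49) = 329 + 49 = 378)
X(m) = -476*m/3
v(369) + X(P) = 76*369 - 476/3*378 = 28044 - 59976 = -31932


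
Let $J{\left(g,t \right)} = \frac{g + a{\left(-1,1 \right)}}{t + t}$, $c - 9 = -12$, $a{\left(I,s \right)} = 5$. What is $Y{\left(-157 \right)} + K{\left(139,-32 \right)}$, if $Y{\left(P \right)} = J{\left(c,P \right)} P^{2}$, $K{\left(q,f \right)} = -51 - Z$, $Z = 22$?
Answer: $-230$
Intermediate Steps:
$c = -3$ ($c = 9 - 12 = -3$)
$K{\left(q,f \right)} = -73$ ($K{\left(q,f \right)} = -51 - 22 = -73$)
$J{\left(g,t \right)} = \frac{5 + g}{2 t}$ ($J{\left(g,t \right)} = \frac{g + 5}{t + t} = \frac{5 + g}{2 t}$)
$Y{\left(P \right)} = P$ ($Y{\left(P \right)} = \frac{5 - 3}{2 P} P^{2} = \frac{1}{2} \frac{1}{P} 2 P^{2} = \frac{P^{2}}{P} = P$)
$Y{\left(-157 \right)} + K{\left(139,-32 \right)} = -157 - 73 = -230$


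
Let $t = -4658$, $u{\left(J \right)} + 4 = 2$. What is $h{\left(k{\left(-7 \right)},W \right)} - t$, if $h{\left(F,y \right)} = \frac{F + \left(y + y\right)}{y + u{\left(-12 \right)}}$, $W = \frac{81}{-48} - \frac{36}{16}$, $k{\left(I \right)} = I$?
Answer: $\frac{442748}{95} \approx 4660.5$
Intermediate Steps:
$u{\left(J \right)} = -2$ ($u{\left(J \right)} = -4 + 2 = -2$)
$W = - \frac{63}{16}$ ($W = 81 \left(- \frac{1}{48}\right) - \frac{9}{4} = - \frac{27}{16} - \frac{9}{4} = - \frac{63}{16} \approx -3.9375$)
$h{\left(F,y \right)} = \frac{F + 2 y}{-2 + y}$ ($h{\left(F,y \right)} = \frac{F + \left(y + y\right)}{y - 2} = \frac{F + 2 y}{-2 + y}$)
$h{\left(k{\left(-7 \right)},W \right)} - t = \frac{-7 + 2 \left(- \frac{63}{16}\right)}{-2 - \frac{63}{16}} - -4658 = \frac{-7 - \frac{63}{8}}{- \frac{95}{16}} + 4658 = \left(- \frac{16}{95}\right) \left(- \frac{119}{8}\right) + 4658 = \frac{238}{95} + 4658 = \frac{442748}{95}$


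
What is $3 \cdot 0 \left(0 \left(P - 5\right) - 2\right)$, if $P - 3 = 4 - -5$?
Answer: $0$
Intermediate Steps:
$P = 12$ ($P = 3 + \left(4 - -5\right) = 3 + \left(4 + 5\right) = 3 + 9 = 12$)
$3 \cdot 0 \left(0 \left(P - 5\right) - 2\right) = 3 \cdot 0 \left(0 \left(12 - 5\right) - 2\right) = 0 \left(0 \cdot 7 - 2\right) = 0 \left(0 - 2\right) = 0 \left(-2\right) = 0$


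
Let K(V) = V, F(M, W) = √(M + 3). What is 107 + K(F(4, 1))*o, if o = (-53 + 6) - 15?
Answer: 107 - 62*√7 ≈ -57.037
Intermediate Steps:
F(M, W) = √(3 + M)
o = -62 (o = -47 - 15 = -62)
107 + K(F(4, 1))*o = 107 + √(3 + 4)*(-62) = 107 + √7*(-62) = 107 - 62*√7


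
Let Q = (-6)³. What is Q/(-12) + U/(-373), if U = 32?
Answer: 6682/373 ≈ 17.914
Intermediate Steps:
Q = -216
Q/(-12) + U/(-373) = -216/(-12) + 32/(-373) = -216*(-1/12) + 32*(-1/373) = 18 - 32/373 = 6682/373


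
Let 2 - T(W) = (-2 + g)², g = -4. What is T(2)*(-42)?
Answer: 1428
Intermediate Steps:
T(W) = -34 (T(W) = 2 - (-2 - 4)² = 2 - 1*(-6)² = 2 - 1*36 = 2 - 36 = -34)
T(2)*(-42) = -34*(-42) = 1428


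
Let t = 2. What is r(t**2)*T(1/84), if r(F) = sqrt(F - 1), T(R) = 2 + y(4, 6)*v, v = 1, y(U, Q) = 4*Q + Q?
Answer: 32*sqrt(3) ≈ 55.426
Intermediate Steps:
y(U, Q) = 5*Q
T(R) = 32 (T(R) = 2 + (5*6)*1 = 2 + 30*1 = 2 + 30 = 32)
r(F) = sqrt(-1 + F)
r(t**2)*T(1/84) = sqrt(-1 + 2**2)*32 = sqrt(-1 + 4)*32 = sqrt(3)*32 = 32*sqrt(3)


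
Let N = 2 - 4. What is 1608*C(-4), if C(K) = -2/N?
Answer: 1608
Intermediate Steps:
N = -2
C(K) = 1 (C(K) = -2/(-2) = -2*(-½) = 1)
1608*C(-4) = 1608*1 = 1608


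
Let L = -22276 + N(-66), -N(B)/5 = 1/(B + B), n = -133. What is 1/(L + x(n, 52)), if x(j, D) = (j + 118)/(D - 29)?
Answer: -3036/67631801 ≈ -4.4890e-5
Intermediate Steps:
N(B) = -5/(2*B) (N(B) = -5/(B + B) = -5*1/(2*B) = -5/(2*B))
x(j, D) = (118 + j)/(-29 + D)
L = -2940427/132 (L = -22276 - 5/2/(-66) = -22276 - 5/2*(-1/66) = -22276 + 5/132 = -2940427/132 ≈ -22276.)
1/(L + x(n, 52)) = 1/(-2940427/132 + (118 - 133)/(-29 + 52)) = 1/(-2940427/132 - 15/23) = 1/(-67631801/3036) = -3036/67631801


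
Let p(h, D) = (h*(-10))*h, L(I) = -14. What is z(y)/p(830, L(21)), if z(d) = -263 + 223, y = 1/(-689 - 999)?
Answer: 1/172225 ≈ 5.8064e-6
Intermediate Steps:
p(h, D) = -10*h**2 (p(h, D) = (-10*h)*h = -10*h**2)
y = -1/1688 (y = 1/(-1688) = -1/1688 ≈ -0.00059242)
z(d) = -40
z(y)/p(830, L(21)) = -40/((-10*830**2)) = -40/((-10*688900)) = -40/(-6889000) = -40*(-1/6889000) = 1/172225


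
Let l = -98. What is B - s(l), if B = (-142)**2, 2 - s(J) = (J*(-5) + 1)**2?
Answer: 261243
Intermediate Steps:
s(J) = 2 - (1 - 5*J)**2 (s(J) = 2 - (J*(-5) + 1)**2 = 2 - (-5*J + 1)**2 = 2 - (1 - 5*J)**2)
B = 20164
B - s(l) = 20164 - (2 - (-1 + 5*(-98))**2) = 20164 - (2 - (-1 - 490)**2) = 20164 - (2 - 1*(-491)**2) = 20164 - (2 - 1*241081) = 20164 - (2 - 241081) = 20164 - 1*(-241079) = 20164 + 241079 = 261243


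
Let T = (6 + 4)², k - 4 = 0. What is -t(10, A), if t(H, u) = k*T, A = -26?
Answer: -400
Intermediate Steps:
k = 4 (k = 4 + 0 = 4)
T = 100 (T = 10² = 100)
t(H, u) = 400 (t(H, u) = 4*100 = 400)
-t(10, A) = -1*400 = -400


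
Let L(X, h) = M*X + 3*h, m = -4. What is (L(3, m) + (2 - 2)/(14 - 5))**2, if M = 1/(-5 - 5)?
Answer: 15129/100 ≈ 151.29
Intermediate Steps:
M = -1/10 (M = 1/(-10) = -1/10 ≈ -0.10000)
L(X, h) = 3*h - X/10 (L(X, h) = -X/10 + 3*h = 3*h - X/10)
(L(3, m) + (2 - 2)/(14 - 5))**2 = ((3*(-4) - 1/10*3) + (2 - 2)/(14 - 5))**2 = ((-12 - 3/10) + 0/9)**2 = (-123/10 + 0*(1/9))**2 = (-123/10 + 0)**2 = (-123/10)**2 = 15129/100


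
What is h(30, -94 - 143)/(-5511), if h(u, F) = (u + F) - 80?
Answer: 287/5511 ≈ 0.052078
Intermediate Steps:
h(u, F) = -80 + F + u (h(u, F) = (F + u) - 80 = -80 + F + u)
h(30, -94 - 143)/(-5511) = (-80 + (-94 - 143) + 30)/(-5511) = (-80 - 237 + 30)*(-1/5511) = -287*(-1/5511) = 287/5511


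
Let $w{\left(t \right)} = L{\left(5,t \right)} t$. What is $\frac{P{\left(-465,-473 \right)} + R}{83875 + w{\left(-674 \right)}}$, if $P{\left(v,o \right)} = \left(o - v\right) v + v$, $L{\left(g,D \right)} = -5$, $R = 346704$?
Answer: $\frac{349959}{87245} \approx 4.0112$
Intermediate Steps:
$P{\left(v,o \right)} = v + v \left(o - v\right)$ ($P{\left(v,o \right)} = v \left(o - v\right) + v = v + v \left(o - v\right)$)
$w{\left(t \right)} = - 5 t$
$\frac{P{\left(-465,-473 \right)} + R}{83875 + w{\left(-674 \right)}} = \frac{- 465 \left(1 - 473 - -465\right) + 346704}{83875 - -3370} = \frac{- 465 \left(1 - 473 + 465\right) + 346704}{83875 + 3370} = \frac{\left(-465\right) \left(-7\right) + 346704}{87245} = \left(3255 + 346704\right) \frac{1}{87245} = 349959 \cdot \frac{1}{87245} = \frac{349959}{87245}$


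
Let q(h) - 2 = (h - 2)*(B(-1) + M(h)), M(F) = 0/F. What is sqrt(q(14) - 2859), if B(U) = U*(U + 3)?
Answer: I*sqrt(2881) ≈ 53.675*I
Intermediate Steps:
M(F) = 0
B(U) = U*(3 + U)
q(h) = 6 - 2*h (q(h) = 2 + (h - 2)*(-(3 - 1) + 0) = 2 + (-2 + h)*(-1*2 + 0) = 2 + (-2 + h)*(-2 + 0) = 2 + (-2 + h)*(-2) = 2 + (4 - 2*h) = 6 - 2*h)
sqrt(q(14) - 2859) = sqrt((6 - 2*14) - 2859) = sqrt((6 - 28) - 2859) = sqrt(-22 - 2859) = sqrt(-2881) = I*sqrt(2881)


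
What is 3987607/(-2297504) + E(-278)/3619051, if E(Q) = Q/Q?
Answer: -14431350803453/8314784148704 ≈ -1.7356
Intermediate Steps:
E(Q) = 1
3987607/(-2297504) + E(-278)/3619051 = 3987607/(-2297504) + 1/3619051 = 3987607*(-1/2297504) + 1*(1/3619051) = -3987607/2297504 + 1/3619051 = -14431350803453/8314784148704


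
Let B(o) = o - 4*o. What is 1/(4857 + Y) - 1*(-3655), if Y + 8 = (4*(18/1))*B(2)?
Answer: 16144136/4417 ≈ 3655.0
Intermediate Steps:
B(o) = -3*o
Y = -440 (Y = -8 + (4*(18/1))*(-3*2) = -8 + (4*(18*1))*(-6) = -8 + (4*18)*(-6) = -8 + 72*(-6) = -8 - 432 = -440)
1/(4857 + Y) - 1*(-3655) = 1/(4857 - 440) - 1*(-3655) = 1/4417 + 3655 = 16144136/4417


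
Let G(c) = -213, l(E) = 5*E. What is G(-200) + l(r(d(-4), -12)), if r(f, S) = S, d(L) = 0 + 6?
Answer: -273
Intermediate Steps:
d(L) = 6
G(-200) + l(r(d(-4), -12)) = -213 + 5*(-12) = -213 - 60 = -273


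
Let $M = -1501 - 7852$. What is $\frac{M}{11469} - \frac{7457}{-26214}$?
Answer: $- \frac{53218403}{100216122} \approx -0.53104$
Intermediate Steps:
$M = -9353$ ($M = -1501 - 7852 = -9353$)
$\frac{M}{11469} - \frac{7457}{-26214} = - \frac{9353}{11469} - \frac{7457}{-26214} = \left(-9353\right) \frac{1}{11469} - - \frac{7457}{26214} = - \frac{9353}{11469} + \frac{7457}{26214} = - \frac{53218403}{100216122}$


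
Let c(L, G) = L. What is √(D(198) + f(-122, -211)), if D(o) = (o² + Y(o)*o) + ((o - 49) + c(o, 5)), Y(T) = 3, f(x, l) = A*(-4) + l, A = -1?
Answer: √39938 ≈ 199.84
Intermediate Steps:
f(x, l) = 4 + l (f(x, l) = -1*(-4) + l = 4 + l)
D(o) = -49 + o² + 5*o (D(o) = (o² + 3*o) + ((o - 49) + o) = (o² + 3*o) + ((-49 + o) + o) = (o² + 3*o) + (-49 + 2*o) = -49 + o² + 5*o)
√(D(198) + f(-122, -211)) = √((-49 + 198² + 5*198) + (4 - 211)) = √((-49 + 39204 + 990) - 207) = √(40145 - 207) = √39938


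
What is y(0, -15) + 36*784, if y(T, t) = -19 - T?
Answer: 28205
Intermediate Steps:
y(0, -15) + 36*784 = (-19 - 1*0) + 36*784 = (-19 + 0) + 28224 = -19 + 28224 = 28205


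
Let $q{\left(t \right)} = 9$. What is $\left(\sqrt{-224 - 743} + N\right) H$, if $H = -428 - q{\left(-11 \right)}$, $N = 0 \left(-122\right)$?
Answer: $- 437 i \sqrt{967} \approx - 13589.0 i$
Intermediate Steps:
$N = 0$
$H = -437$ ($H = -428 - 9 = -437$)
$\left(\sqrt{-224 - 743} + N\right) H = \left(\sqrt{-224 - 743} + 0\right) \left(-437\right) = \left(\sqrt{-967} + 0\right) \left(-437\right) = \left(i \sqrt{967} + 0\right) \left(-437\right) = i \sqrt{967} \left(-437\right) = - 437 i \sqrt{967}$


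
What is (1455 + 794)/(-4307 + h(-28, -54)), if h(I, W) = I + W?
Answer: -2249/4389 ≈ -0.51242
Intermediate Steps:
(1455 + 794)/(-4307 + h(-28, -54)) = (1455 + 794)/(-4307 + (-28 - 54)) = 2249/(-4307 - 82) = 2249/(-4389) = 2249*(-1/4389) = -2249/4389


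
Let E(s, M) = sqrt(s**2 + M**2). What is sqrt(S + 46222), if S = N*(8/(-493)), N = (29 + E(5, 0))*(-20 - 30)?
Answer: sqrt(38895902)/29 ≈ 215.06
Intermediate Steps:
E(s, M) = sqrt(M**2 + s**2)
N = -1700 (N = (29 + sqrt(0**2 + 5**2))*(-20 - 30) = (29 + sqrt(0 + 25))*(-50) = (29 + sqrt(25))*(-50) = (29 + 5)*(-50) = 34*(-50) = -1700)
S = 800/29 (S = -13600/(-493) = -13600*(-1)/493 = -1700*(-8/493) = 800/29 ≈ 27.586)
sqrt(S + 46222) = sqrt(800/29 + 46222) = sqrt(1341238/29) = sqrt(38895902)/29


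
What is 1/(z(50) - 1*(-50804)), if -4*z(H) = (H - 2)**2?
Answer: 1/50228 ≈ 1.9909e-5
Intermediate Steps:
z(H) = -(-2 + H)**2/4 (z(H) = -(H - 2)**2/4 = -(-2 + H)**2/4)
1/(z(50) - 1*(-50804)) = 1/(-(-2 + 50)**2/4 - 1*(-50804)) = 1/(-1/4*48**2 + 50804) = 1/(-1/4*2304 + 50804) = 1/(-576 + 50804) = 1/50228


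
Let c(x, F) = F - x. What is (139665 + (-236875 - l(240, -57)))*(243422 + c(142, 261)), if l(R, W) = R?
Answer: -23733070450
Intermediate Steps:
(139665 + (-236875 - l(240, -57)))*(243422 + c(142, 261)) = (139665 + (-236875 - 1*240))*(243422 + (261 - 1*142)) = (139665 + (-236875 - 240))*(243422 + (261 - 142)) = (139665 - 237115)*(243422 + 119) = -97450*243541 = -23733070450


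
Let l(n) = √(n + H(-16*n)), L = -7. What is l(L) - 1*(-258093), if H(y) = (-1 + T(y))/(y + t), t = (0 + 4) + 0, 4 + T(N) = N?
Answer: 258093 + I*√20445/58 ≈ 2.5809e+5 + 2.4653*I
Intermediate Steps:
T(N) = -4 + N
t = 4 (t = 4 + 0 = 4)
H(y) = (-5 + y)/(4 + y) (H(y) = (-1 + (-4 + y))/(y + 4) = (-5 + y)/(4 + y))
l(n) = √(n + (-5 - 16*n)/(4 - 16*n))
l(L) - 1*(-258093) = √((5 + 12*(-7) + 16*(-7)²)/(-1 + 4*(-7)))/2 - 1*(-258093) = √((5 - 84 + 16*49)/(-1 - 28))/2 + 258093 = √((5 - 84 + 784)/(-29))/2 + 258093 = √(-1/29*705)/2 + 258093 = √(-705/29)/2 + 258093 = (I*√20445/29)/2 + 258093 = I*√20445/58 + 258093 = 258093 + I*√20445/58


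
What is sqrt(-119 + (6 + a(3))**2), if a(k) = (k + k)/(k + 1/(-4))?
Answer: I*sqrt(6299)/11 ≈ 7.2151*I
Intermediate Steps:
a(k) = 2*k/(-1/4 + k) (a(k) = (2*k)/(k - 1/4) = (2*k)/(-1/4 + k) = 2*k/(-1/4 + k))
sqrt(-119 + (6 + a(3))**2) = sqrt(-119 + (6 + 8*3/(-1 + 4*3))**2) = sqrt(-119 + (6 + 8*3/(-1 + 12))**2) = sqrt(-119 + (6 + 8*3/11)**2) = sqrt(-119 + (6 + 8*3*(1/11))**2) = sqrt(-119 + (6 + 24/11)**2) = sqrt(-119 + (90/11)**2) = sqrt(-119 + 8100/121) = sqrt(-6299/121) = I*sqrt(6299)/11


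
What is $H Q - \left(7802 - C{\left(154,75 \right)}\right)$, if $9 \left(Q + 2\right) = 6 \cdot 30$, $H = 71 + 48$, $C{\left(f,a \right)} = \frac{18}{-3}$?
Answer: $-5666$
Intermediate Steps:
$C{\left(f,a \right)} = -6$ ($C{\left(f,a \right)} = 18 \left(- \frac{1}{3}\right) = -6$)
$H = 119$
$Q = 18$ ($Q = -2 + \frac{6 \cdot 30}{9} = -2 + \frac{1}{9} \cdot 180 = -2 + 20 = 18$)
$H Q - \left(7802 - C{\left(154,75 \right)}\right) = 119 \cdot 18 - \left(7802 - -6\right) = 2142 - \left(7802 + 6\right) = 2142 - 7808 = -5666$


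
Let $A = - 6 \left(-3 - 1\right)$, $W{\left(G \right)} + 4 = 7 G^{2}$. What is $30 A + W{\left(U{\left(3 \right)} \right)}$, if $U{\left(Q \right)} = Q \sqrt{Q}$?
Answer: $905$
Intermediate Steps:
$U{\left(Q \right)} = Q^{\frac{3}{2}}$
$W{\left(G \right)} = -4 + 7 G^{2}$
$A = 24$ ($A = \left(-6\right) \left(-4\right) = 24$)
$30 A + W{\left(U{\left(3 \right)} \right)} = 30 \cdot 24 - \left(4 - 7 \left(3^{\frac{3}{2}}\right)^{2}\right) = 720 - \left(4 - 7 \left(3 \sqrt{3}\right)^{2}\right) = 720 + \left(-4 + 7 \cdot 27\right) = 720 + \left(-4 + 189\right) = 720 + 185 = 905$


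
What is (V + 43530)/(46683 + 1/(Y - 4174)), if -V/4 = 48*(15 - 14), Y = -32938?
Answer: 1608359856/1732499495 ≈ 0.92835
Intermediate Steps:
V = -192 (V = -192*(15 - 14) = -192 ≈ -192.00)
(V + 43530)/(46683 + 1/(Y - 4174)) = (-192 + 43530)/(46683 + 1/(-32938 - 4174)) = 43338/(46683 + 1/(-37112)) = 43338/(46683 - 1/37112) = 43338/(1732499495/37112) = 43338*(37112/1732499495) = 1608359856/1732499495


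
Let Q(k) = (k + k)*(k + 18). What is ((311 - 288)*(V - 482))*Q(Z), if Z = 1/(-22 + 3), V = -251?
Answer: 11497838/361 ≈ 31850.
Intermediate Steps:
Z = -1/19 (Z = 1/(-19) = -1/19 ≈ -0.052632)
Q(k) = 2*k*(18 + k) (Q(k) = (2*k)*(18 + k) = 2*k*(18 + k))
((311 - 288)*(V - 482))*Q(Z) = ((311 - 288)*(-251 - 482))*(2*(-1/19)*(18 - 1/19)) = (23*(-733))*(2*(-1/19)*(341/19)) = -16859*(-682/361) = 11497838/361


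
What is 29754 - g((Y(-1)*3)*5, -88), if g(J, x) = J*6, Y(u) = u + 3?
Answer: 29574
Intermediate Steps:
Y(u) = 3 + u
g(J, x) = 6*J
29754 - g((Y(-1)*3)*5, -88) = 29754 - 6*((3 - 1)*3)*5 = 29754 - 6*(2*3)*5 = 29754 - 6*6*5 = 29754 - 6*30 = 29754 - 1*180 = 29754 - 180 = 29574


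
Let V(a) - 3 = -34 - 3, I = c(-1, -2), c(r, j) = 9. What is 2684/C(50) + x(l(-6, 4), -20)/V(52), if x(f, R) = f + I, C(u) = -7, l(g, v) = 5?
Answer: -45677/119 ≈ -383.84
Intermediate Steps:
I = 9
x(f, R) = 9 + f (x(f, R) = f + 9 = 9 + f)
V(a) = -34 (V(a) = 3 + (-34 - 3) = 3 - 37 = -34)
2684/C(50) + x(l(-6, 4), -20)/V(52) = 2684/(-7) + (9 + 5)/(-34) = 2684*(-1/7) + 14*(-1/34) = -2684/7 - 7/17 = -45677/119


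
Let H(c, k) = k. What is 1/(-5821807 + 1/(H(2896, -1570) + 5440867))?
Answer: -5439297/31666537349678 ≈ -1.7177e-7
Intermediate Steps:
1/(-5821807 + 1/(H(2896, -1570) + 5440867)) = 1/(-5821807 + 1/(-1570 + 5440867)) = 1/(-5821807 + 1/5439297) = 1/(-31666537349678/5439297) = -5439297/31666537349678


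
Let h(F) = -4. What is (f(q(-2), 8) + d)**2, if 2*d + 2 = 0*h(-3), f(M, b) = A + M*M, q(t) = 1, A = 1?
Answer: 1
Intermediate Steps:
f(M, b) = 1 + M**2 (f(M, b) = 1 + M*M = 1 + M**2)
d = -1 (d = -1 + (0*(-4))/2 = -1 + (1/2)*0 = -1 + 0 = -1)
(f(q(-2), 8) + d)**2 = ((1 + 1**2) - 1)**2 = ((1 + 1) - 1)**2 = (2 - 1)**2 = 1**2 = 1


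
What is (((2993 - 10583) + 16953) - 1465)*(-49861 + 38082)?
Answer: -93030542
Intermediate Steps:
(((2993 - 10583) + 16953) - 1465)*(-49861 + 38082) = ((-7590 + 16953) - 1465)*(-11779) = (9363 - 1465)*(-11779) = 7898*(-11779) = -93030542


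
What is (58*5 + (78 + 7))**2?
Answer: 140625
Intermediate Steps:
(58*5 + (78 + 7))**2 = (290 + 85)**2 = 375**2 = 140625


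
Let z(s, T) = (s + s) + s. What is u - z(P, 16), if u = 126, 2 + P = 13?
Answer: 93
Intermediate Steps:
P = 11 (P = -2 + 13 = 11)
z(s, T) = 3*s (z(s, T) = 2*s + s = 3*s)
u - z(P, 16) = 126 - 3*11 = 126 - 1*33 = 126 - 33 = 93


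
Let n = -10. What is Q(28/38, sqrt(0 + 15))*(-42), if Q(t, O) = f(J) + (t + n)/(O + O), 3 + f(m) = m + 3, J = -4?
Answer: 168 + 1232*sqrt(15)/95 ≈ 218.23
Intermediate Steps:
f(m) = m (f(m) = -3 + (m + 3) = -3 + (3 + m) = m)
Q(t, O) = -4 + (-10 + t)/(2*O) (Q(t, O) = -4 + (t - 10)/(O + O) = -4 + (-10 + t)/((2*O)) = -4 + (-10 + t)*(1/(2*O)) = -4 + (-10 + t)/(2*O))
Q(28/38, sqrt(0 + 15))*(-42) = ((-10 + 28/38 - 8*sqrt(0 + 15))/(2*(sqrt(0 + 15))))*(-42) = ((-10 + 28*(1/38) - 8*sqrt(15))/(2*(sqrt(15))))*(-42) = ((sqrt(15)/15)*(-10 + 14/19 - 8*sqrt(15))/2)*(-42) = ((sqrt(15)/15)*(-176/19 - 8*sqrt(15))/2)*(-42) = (sqrt(15)*(-176/19 - 8*sqrt(15))/30)*(-42) = -7*sqrt(15)*(-176/19 - 8*sqrt(15))/5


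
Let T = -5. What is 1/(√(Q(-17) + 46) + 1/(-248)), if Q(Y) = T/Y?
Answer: 4216/48403631 + 61504*√13379/48403631 ≈ 0.14706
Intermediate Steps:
Q(Y) = -5/Y
1/(√(Q(-17) + 46) + 1/(-248)) = 1/(√(-5/(-17) + 46) + 1/(-248)) = 1/(√(-5*(-1/17) + 46) - 1/248) = 1/(√(5/17 + 46) - 1/248) = 1/(√(787/17) - 1/248) = 1/(√13379/17 - 1/248) = 1/(-1/248 + √13379/17)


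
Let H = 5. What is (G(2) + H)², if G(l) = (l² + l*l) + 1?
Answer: 196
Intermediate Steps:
G(l) = 1 + 2*l² (G(l) = (l² + l²) + 1 = 2*l² + 1 = 1 + 2*l²)
(G(2) + H)² = ((1 + 2*2²) + 5)² = ((1 + 2*4) + 5)² = ((1 + 8) + 5)² = (9 + 5)² = 14² = 196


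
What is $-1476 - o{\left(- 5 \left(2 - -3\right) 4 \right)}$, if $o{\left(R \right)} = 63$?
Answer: $-1539$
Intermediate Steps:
$-1476 - o{\left(- 5 \left(2 - -3\right) 4 \right)} = -1476 - 63 = -1539$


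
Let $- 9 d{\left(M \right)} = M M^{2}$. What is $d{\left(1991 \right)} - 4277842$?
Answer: $- \frac{7930985849}{9} \approx -8.8122 \cdot 10^{8}$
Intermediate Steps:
$d{\left(M \right)} = - \frac{M^{3}}{9}$ ($d{\left(M \right)} = - \frac{M M^{2}}{9} = - \frac{M^{3}}{9}$)
$d{\left(1991 \right)} - 4277842 = - \frac{1991^{3}}{9} - 4277842 = \left(- \frac{1}{9}\right) 7892485271 - 4277842 = - \frac{7892485271}{9} - 4277842 = - \frac{7930985849}{9}$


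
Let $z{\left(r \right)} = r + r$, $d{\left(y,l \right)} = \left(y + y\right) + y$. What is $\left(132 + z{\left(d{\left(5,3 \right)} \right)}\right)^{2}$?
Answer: $26244$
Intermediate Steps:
$d{\left(y,l \right)} = 3 y$ ($d{\left(y,l \right)} = 2 y + y = 3 y$)
$z{\left(r \right)} = 2 r$
$\left(132 + z{\left(d{\left(5,3 \right)} \right)}\right)^{2} = \left(132 + 2 \cdot 3 \cdot 5\right)^{2} = \left(132 + 2 \cdot 15\right)^{2} = \left(132 + 30\right)^{2} = 162^{2} = 26244$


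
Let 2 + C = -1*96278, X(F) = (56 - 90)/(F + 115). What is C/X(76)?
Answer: 9194740/17 ≈ 5.4087e+5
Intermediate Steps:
X(F) = -34/(115 + F)
C = -96280 (C = -2 - 1*96278 = -2 - 96278 = -96280)
C/X(76) = -96280/((-34/(115 + 76))) = -96280/((-34/191)) = -96280/((-34*1/191)) = -96280/(-34/191) = -96280*(-191/34) = 9194740/17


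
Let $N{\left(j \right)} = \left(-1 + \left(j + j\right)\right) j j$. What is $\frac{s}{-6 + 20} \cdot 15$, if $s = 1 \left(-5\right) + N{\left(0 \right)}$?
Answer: $- \frac{75}{14} \approx -5.3571$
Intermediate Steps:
$N{\left(j \right)} = j^{2} \left(-1 + 2 j\right)$ ($N{\left(j \right)} = \left(-1 + 2 j\right) j^{2} = j^{2} \left(-1 + 2 j\right)$)
$s = -5$ ($s = 1 \left(-5\right) + 0^{2} \left(-1 + 2 \cdot 0\right) = -5 + 0 \left(-1 + 0\right) = -5 + 0 \left(-1\right) = -5 + 0 = -5$)
$\frac{s}{-6 + 20} \cdot 15 = \frac{1}{-6 + 20} \left(-5\right) 15 = \frac{1}{14} \left(-5\right) 15 = \left(- \frac{5}{14}\right) 15 = - \frac{75}{14}$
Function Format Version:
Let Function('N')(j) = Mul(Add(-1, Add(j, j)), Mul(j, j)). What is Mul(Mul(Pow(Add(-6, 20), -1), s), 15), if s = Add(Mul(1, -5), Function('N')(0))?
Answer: Rational(-75, 14) ≈ -5.3571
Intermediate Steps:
Function('N')(j) = Mul(Pow(j, 2), Add(-1, Mul(2, j))) (Function('N')(j) = Mul(Add(-1, Mul(2, j)), Pow(j, 2)) = Mul(Pow(j, 2), Add(-1, Mul(2, j))))
s = -5 (s = Add(Mul(1, -5), Mul(Pow(0, 2), Add(-1, Mul(2, 0)))) = Add(-5, Mul(0, Add(-1, 0))) = Add(-5, Mul(0, -1)) = Add(-5, 0) = -5)
Mul(Mul(Pow(Add(-6, 20), -1), s), 15) = Mul(Mul(Pow(Add(-6, 20), -1), -5), 15) = Mul(Mul(Pow(14, -1), -5), 15) = Mul(Mul(Rational(1, 14), -5), 15) = Mul(Rational(-5, 14), 15) = Rational(-75, 14)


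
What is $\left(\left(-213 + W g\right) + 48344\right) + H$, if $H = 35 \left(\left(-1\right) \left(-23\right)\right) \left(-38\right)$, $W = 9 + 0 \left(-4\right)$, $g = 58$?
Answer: $18063$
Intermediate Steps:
$W = 9$ ($W = 9 + 0 = 9$)
$H = -30590$ ($H = 35 \cdot 23 \left(-38\right) = 805 \left(-38\right) = -30590$)
$\left(\left(-213 + W g\right) + 48344\right) + H = \left(\left(-213 + 9 \cdot 58\right) + 48344\right) - 30590 = \left(\left(-213 + 522\right) + 48344\right) - 30590 = \left(309 + 48344\right) - 30590 = 48653 - 30590 = 18063$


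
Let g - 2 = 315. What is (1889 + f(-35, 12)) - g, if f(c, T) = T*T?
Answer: 1716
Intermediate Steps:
g = 317 (g = 2 + 315 = 317)
f(c, T) = T²
(1889 + f(-35, 12)) - g = (1889 + 12²) - 1*317 = (1889 + 144) - 317 = 2033 - 317 = 1716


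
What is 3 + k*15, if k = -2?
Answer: -27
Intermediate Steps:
3 + k*15 = 3 - 2*15 = 3 - 30 = -27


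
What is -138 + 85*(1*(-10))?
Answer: -988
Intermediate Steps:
-138 + 85*(1*(-10)) = -138 + 85*(-10) = -138 - 850 = -988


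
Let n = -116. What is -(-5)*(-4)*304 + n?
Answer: -6196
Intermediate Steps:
-(-5)*(-4)*304 + n = -(-5)*(-4)*304 - 116 = -1*20*304 - 116 = -20*304 - 116 = -6080 - 116 = -6196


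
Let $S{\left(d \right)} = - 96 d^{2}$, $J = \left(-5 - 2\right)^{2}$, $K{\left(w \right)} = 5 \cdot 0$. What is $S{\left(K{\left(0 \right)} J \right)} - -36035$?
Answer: $36035$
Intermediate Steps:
$K{\left(w \right)} = 0$
$J = 49$ ($J = \left(-7\right)^{2} = 49$)
$S{\left(K{\left(0 \right)} J \right)} - -36035 = - 96 \left(0 \cdot 49\right)^{2} - -36035 = - 96 \cdot 0^{2} + 36035 = \left(-96\right) 0 + 36035 = 0 + 36035 = 36035$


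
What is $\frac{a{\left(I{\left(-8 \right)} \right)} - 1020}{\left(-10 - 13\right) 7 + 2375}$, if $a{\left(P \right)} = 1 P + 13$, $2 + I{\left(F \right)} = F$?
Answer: $- \frac{113}{246} \approx -0.45935$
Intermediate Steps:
$I{\left(F \right)} = -2 + F$
$a{\left(P \right)} = 13 + P$ ($a{\left(P \right)} = P + 13 = 13 + P$)
$\frac{a{\left(I{\left(-8 \right)} \right)} - 1020}{\left(-10 - 13\right) 7 + 2375} = \frac{\left(13 - 10\right) - 1020}{\left(-10 - 13\right) 7 + 2375} = \frac{\left(13 - 10\right) - 1020}{\left(-23\right) 7 + 2375} = \frac{3 - 1020}{-161 + 2375} = - \frac{1017}{2214} = \left(-1017\right) \frac{1}{2214} = - \frac{113}{246}$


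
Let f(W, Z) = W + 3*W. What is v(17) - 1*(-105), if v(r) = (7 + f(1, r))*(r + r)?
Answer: 479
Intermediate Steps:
f(W, Z) = 4*W
v(r) = 22*r (v(r) = (7 + 4*1)*(r + r) = (7 + 4)*(2*r) = 11*(2*r) = 22*r)
v(17) - 1*(-105) = 22*17 - 1*(-105) = 374 + 105 = 479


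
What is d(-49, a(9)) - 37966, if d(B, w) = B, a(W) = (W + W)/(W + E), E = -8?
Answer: -38015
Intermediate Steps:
a(W) = 2*W/(-8 + W) (a(W) = (W + W)/(W - 8) = (2*W)/(-8 + W) = 2*W/(-8 + W))
d(-49, a(9)) - 37966 = -49 - 37966 = -38015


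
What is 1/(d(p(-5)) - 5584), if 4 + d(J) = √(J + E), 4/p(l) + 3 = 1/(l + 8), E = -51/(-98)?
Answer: -68453/382515376 - 7*I*√3/382515376 ≈ -0.00017895 - 3.1696e-8*I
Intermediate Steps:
E = 51/98 (E = -51*(-1/98) = 51/98 ≈ 0.52041)
p(l) = 4/(-3 + 1/(8 + l)) (p(l) = 4/(-3 + 1/(l + 8)) = 4/(-3 + 1/(8 + l)))
d(J) = -4 + √(51/98 + J) (d(J) = -4 + √(J + 51/98) = -4 + √(51/98 + J))
1/(d(p(-5)) - 5584) = 1/((-4 + √(102 + 196*(4*(-8 - 1*(-5))/(23 + 3*(-5))))/14) - 5584) = 1/((-4 + √(102 + 196*(4*(-8 + 5)/(23 - 15)))/14) - 5584) = 1/((-4 + √(102 + 196*(4*(-3)/8))/14) - 5584) = 1/((-4 + √(102 + 196*(4*(⅛)*(-3)))/14) - 5584) = 1/((-4 + √(102 + 196*(-3/2))/14) - 5584) = 1/((-4 + √(102 - 294)/14) - 5584) = 1/((-4 + √(-192)/14) - 5584) = 1/((-4 + (8*I*√3)/14) - 5584) = 1/((-4 + 4*I*√3/7) - 5584) = 1/(-5588 + 4*I*√3/7)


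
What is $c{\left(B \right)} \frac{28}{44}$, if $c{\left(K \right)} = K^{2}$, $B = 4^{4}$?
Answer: $\frac{458752}{11} \approx 41705.0$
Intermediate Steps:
$B = 256$
$c{\left(B \right)} \frac{28}{44} = 256^{2} \cdot \frac{28}{44} = 65536 \cdot 28 \cdot \frac{1}{44} = 65536 \cdot \frac{7}{11} = \frac{458752}{11}$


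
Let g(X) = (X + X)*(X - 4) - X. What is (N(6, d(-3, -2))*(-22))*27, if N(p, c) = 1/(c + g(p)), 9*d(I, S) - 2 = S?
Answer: -33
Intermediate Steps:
g(X) = -X + 2*X*(-4 + X) (g(X) = (2*X)*(-4 + X) - X = 2*X*(-4 + X) - X = -X + 2*X*(-4 + X))
d(I, S) = 2/9 + S/9
N(p, c) = 1/(c + p*(-9 + 2*p))
(N(6, d(-3, -2))*(-22))*27 = (-22/((2/9 + (1/9)*(-2)) + 6*(-9 + 2*6)))*27 = (-22/((2/9 - 2/9) + 6*(-9 + 12)))*27 = (-22/(0 + 6*3))*27 = (-22/(0 + 18))*27 = (-22/18)*27 = ((1/18)*(-22))*27 = -11/9*27 = -33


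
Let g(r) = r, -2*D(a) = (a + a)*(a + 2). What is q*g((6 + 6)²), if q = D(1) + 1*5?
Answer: 288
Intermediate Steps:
D(a) = -a*(2 + a) (D(a) = -(a + a)*(a + 2)/2 = -2*a*(2 + a)/2 = -a*(2 + a))
q = 2 (q = -1*1*(2 + 1) + 1*5 = -1*1*3 + 5 = -3 + 5 = 2)
q*g((6 + 6)²) = 2*(6 + 6)² = 2*12² = 2*144 = 288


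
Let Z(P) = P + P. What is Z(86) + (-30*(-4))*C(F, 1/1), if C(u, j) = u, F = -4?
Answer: -308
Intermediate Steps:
Z(P) = 2*P
Z(86) + (-30*(-4))*C(F, 1/1) = 2*86 - 30*(-4)*(-4) = 172 + 120*(-4) = 172 - 480 = -308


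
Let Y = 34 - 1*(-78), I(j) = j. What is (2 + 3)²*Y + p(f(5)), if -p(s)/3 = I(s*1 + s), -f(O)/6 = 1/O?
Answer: 14036/5 ≈ 2807.2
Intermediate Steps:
f(O) = -6/O
p(s) = -6*s (p(s) = -3*(s*1 + s) = -3*(s + s) = -6*s)
Y = 112 (Y = 34 + 78 = 112)
(2 + 3)²*Y + p(f(5)) = (2 + 3)²*112 - (-36)/5 = 5²*112 - (-36)/5 = 25*112 - 6*(-6/5) = 2800 + 36/5 = 14036/5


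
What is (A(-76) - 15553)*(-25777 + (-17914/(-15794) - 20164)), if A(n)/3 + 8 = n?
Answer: 108185857200/149 ≈ 7.2608e+8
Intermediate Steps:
A(n) = -24 + 3*n
(A(-76) - 15553)*(-25777 + (-17914/(-15794) - 20164)) = ((-24 + 3*(-76)) - 15553)*(-25777 + (-17914/(-15794) - 20164)) = ((-24 - 228) - 15553)*(-25777 + (-17914*(-1/15794) - 20164)) = (-252 - 15553)*(-25777 + (169/149 - 20164)) = -15805*(-25777 - 3004267/149) = -15805*(-6845040/149) = 108185857200/149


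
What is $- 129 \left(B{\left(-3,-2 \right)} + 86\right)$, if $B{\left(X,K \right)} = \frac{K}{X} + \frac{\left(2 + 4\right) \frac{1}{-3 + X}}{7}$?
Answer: $- \frac{78131}{7} \approx -11162.0$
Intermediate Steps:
$B{\left(X,K \right)} = \frac{6}{7 \left(-3 + X\right)} + \frac{K}{X}$ ($B{\left(X,K \right)} = \frac{K}{X} + \frac{6}{-3 + X} \frac{1}{7} = \frac{K}{X} + \frac{6}{7 \left(-3 + X\right)} = \frac{6}{7 \left(-3 + X\right)} + \frac{K}{X}$)
$- 129 \left(B{\left(-3,-2 \right)} + 86\right) = - 129 \left(\frac{\left(-3\right) \left(-2\right) + \frac{6}{7} \left(-3\right) - -6}{\left(-3\right) \left(-3 - 3\right)} + 86\right) = - 129 \left(- \frac{6 - \frac{18}{7} + 6}{3 \left(-6\right)} + 86\right) = - 129 \left(\left(- \frac{1}{3}\right) \left(- \frac{1}{6}\right) \frac{66}{7} + 86\right) = - 129 \left(\frac{11}{21} + 86\right) = \left(-129\right) \frac{1817}{21} = - \frac{78131}{7}$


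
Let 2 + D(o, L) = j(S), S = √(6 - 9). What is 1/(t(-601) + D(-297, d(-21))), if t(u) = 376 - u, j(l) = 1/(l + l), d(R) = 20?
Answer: 11700/11407501 + 2*I*√3/11407501 ≈ 0.0010256 + 3.0367e-7*I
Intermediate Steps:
S = I*√3 (S = √(-3) = I*√3 ≈ 1.732*I)
j(l) = 1/(2*l)
D(o, L) = -2 - I*√3/6 (D(o, L) = -2 + 1/(2*((I*√3))) = -2 + (-I*√3/3)/2 = -2 - I*√3/6)
1/(t(-601) + D(-297, d(-21))) = 1/((376 - 1*(-601)) + (-2 - I*√3/6)) = 1/((376 + 601) + (-2 - I*√3/6)) = 1/(977 + (-2 - I*√3/6)) = 1/(975 - I*√3/6)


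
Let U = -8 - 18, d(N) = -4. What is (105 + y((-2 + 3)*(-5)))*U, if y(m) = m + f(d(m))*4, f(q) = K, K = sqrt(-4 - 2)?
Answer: -2600 - 104*I*sqrt(6) ≈ -2600.0 - 254.75*I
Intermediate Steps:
U = -26
K = I*sqrt(6) (K = sqrt(-6) = I*sqrt(6) ≈ 2.4495*I)
f(q) = I*sqrt(6)
y(m) = m + 4*I*sqrt(6) (y(m) = m + (I*sqrt(6))*4 = m + 4*I*sqrt(6))
(105 + y((-2 + 3)*(-5)))*U = (105 + ((-2 + 3)*(-5) + 4*I*sqrt(6)))*(-26) = (105 + (1*(-5) + 4*I*sqrt(6)))*(-26) = (105 + (-5 + 4*I*sqrt(6)))*(-26) = (100 + 4*I*sqrt(6))*(-26) = -2600 - 104*I*sqrt(6)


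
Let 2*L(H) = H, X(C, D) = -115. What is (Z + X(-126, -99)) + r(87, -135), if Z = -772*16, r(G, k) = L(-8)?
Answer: -12471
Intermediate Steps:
L(H) = H/2
r(G, k) = -4 (r(G, k) = (½)*(-8) = -4)
Z = -12352
(Z + X(-126, -99)) + r(87, -135) = (-12352 - 115) - 4 = -12467 - 4 = -12471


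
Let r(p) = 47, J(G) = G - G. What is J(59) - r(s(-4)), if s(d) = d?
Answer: -47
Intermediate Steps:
J(G) = 0
J(59) - r(s(-4)) = 0 - 1*47 = 0 - 47 = -47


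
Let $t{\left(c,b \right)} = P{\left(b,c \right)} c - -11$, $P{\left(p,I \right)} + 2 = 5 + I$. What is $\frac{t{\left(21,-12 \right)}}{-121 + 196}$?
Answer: $\frac{103}{15} \approx 6.8667$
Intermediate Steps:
$P{\left(p,I \right)} = 3 + I$ ($P{\left(p,I \right)} = -2 + \left(5 + I\right) = 3 + I$)
$t{\left(c,b \right)} = 11 + c \left(3 + c\right)$ ($t{\left(c,b \right)} = \left(3 + c\right) c - -11 = c \left(3 + c\right) + 11 = 11 + c \left(3 + c\right)$)
$\frac{t{\left(21,-12 \right)}}{-121 + 196} = \frac{11 + 21 \left(3 + 21\right)}{-121 + 196} = \frac{11 + 21 \cdot 24}{75} = \frac{11 + 504}{75} = \frac{1}{75} \cdot 515 = \frac{103}{15}$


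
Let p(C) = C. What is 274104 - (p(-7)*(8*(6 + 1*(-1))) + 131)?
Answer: 274253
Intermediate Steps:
274104 - (p(-7)*(8*(6 + 1*(-1))) + 131) = 274104 - (-56*(6 + 1*(-1)) + 131) = 274104 - (-56*(6 - 1) + 131) = 274104 - (-56*5 + 131) = 274104 - (-7*40 + 131) = 274104 - (-280 + 131) = 274104 - 1*(-149) = 274104 + 149 = 274253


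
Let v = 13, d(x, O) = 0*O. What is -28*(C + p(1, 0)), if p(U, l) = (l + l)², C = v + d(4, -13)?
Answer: -364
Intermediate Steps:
d(x, O) = 0
C = 13 (C = 13 + 0 = 13)
p(U, l) = 4*l² (p(U, l) = (2*l)² = 4*l²)
-28*(C + p(1, 0)) = -28*(13 + 4*0²) = -28*(13 + 4*0) = -28*(13 + 0) = -28*13 = -364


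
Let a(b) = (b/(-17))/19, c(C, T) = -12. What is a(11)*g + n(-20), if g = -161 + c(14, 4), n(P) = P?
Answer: -4557/323 ≈ -14.108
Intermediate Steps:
a(b) = -b/323 (a(b) = (b*(-1/17))*(1/19) = -b/17*(1/19) = -b/323)
g = -173 (g = -161 - 12 = -173)
a(11)*g + n(-20) = -1/323*11*(-173) - 20 = -11/323*(-173) - 20 = 1903/323 - 20 = -4557/323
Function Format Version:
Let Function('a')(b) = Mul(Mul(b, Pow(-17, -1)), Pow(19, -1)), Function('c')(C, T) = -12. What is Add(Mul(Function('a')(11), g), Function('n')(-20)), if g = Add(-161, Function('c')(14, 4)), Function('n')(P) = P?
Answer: Rational(-4557, 323) ≈ -14.108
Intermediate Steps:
Function('a')(b) = Mul(Rational(-1, 323), b) (Function('a')(b) = Mul(Mul(b, Rational(-1, 17)), Rational(1, 19)) = Mul(Mul(Rational(-1, 17), b), Rational(1, 19)) = Mul(Rational(-1, 323), b))
g = -173 (g = Add(-161, -12) = -173)
Add(Mul(Function('a')(11), g), Function('n')(-20)) = Add(Mul(Mul(Rational(-1, 323), 11), -173), -20) = Add(Mul(Rational(-11, 323), -173), -20) = Add(Rational(1903, 323), -20) = Rational(-4557, 323)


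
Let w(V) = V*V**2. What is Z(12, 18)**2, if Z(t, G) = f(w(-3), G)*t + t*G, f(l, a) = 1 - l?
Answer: 304704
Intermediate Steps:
w(V) = V**3
Z(t, G) = 28*t + G*t (Z(t, G) = (1 - 1*(-3)**3)*t + t*G = (1 - 1*(-27))*t + G*t = (1 + 27)*t + G*t = 28*t + G*t)
Z(12, 18)**2 = (12*(28 + 18))**2 = (12*46)**2 = 552**2 = 304704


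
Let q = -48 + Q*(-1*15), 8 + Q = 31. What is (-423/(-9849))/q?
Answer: -47/430073 ≈ -0.00010928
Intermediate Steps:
Q = 23 (Q = -8 + 31 = 23)
q = -393 (q = -48 + 23*(-1*15) = -48 + 23*(-15) = -48 - 345 = -393)
(-423/(-9849))/q = -423/(-9849)/(-393) = -423*(-1/9849)*(-1/393) = (141/3283)*(-1/393) = -47/430073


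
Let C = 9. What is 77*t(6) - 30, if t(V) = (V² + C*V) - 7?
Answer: 6361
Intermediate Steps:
t(V) = -7 + V² + 9*V (t(V) = (V² + 9*V) - 7 = -7 + V² + 9*V)
77*t(6) - 30 = 77*(-7 + 6² + 9*6) - 30 = 77*(-7 + 36 + 54) - 30 = 77*83 - 30 = 6391 - 30 = 6361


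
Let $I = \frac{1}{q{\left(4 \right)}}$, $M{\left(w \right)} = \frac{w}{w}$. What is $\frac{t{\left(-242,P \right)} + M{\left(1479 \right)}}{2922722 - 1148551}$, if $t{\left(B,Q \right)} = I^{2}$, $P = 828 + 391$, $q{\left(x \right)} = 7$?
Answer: $\frac{50}{86934379} \approx 5.7515 \cdot 10^{-7}$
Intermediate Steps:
$M{\left(w \right)} = 1$
$I = \frac{1}{7} \approx 0.14286$
$P = 1219$
$t{\left(B,Q \right)} = \frac{1}{49}$ ($t{\left(B,Q \right)} = \left(\frac{1}{7}\right)^{2} = \frac{1}{49}$)
$\frac{t{\left(-242,P \right)} + M{\left(1479 \right)}}{2922722 - 1148551} = \frac{\frac{1}{49} + 1}{2922722 - 1148551} = \frac{50}{49 \cdot 1774171} = \frac{50}{49} \cdot \frac{1}{1774171} = \frac{50}{86934379}$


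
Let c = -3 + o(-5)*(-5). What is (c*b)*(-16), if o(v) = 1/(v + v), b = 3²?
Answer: 360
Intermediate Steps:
b = 9
o(v) = 1/(2*v)
c = -5/2 (c = -3 + ((½)/(-5))*(-5) = -3 + ((½)*(-⅕))*(-5) = -3 - ⅒*(-5) = -3 + ½ = -5/2 ≈ -2.5000)
(c*b)*(-16) = -5/2*9*(-16) = -45/2*(-16) = 360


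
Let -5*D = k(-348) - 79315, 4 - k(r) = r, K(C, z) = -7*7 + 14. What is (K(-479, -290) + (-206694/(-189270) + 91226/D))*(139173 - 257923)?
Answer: 184912900385000/55353063 ≈ 3.3406e+6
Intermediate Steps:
K(C, z) = -35 (K(C, z) = -49 + 14 = -35)
k(r) = 4 - r
D = 78963/5 (D = -((4 - 1*(-348)) - 79315)/5 = -((4 + 348) - 79315)/5 = -(352 - 79315)/5 = -⅕*(-78963) = 78963/5 ≈ 15793.)
(K(-479, -290) + (-206694/(-189270) + 91226/D))*(139173 - 257923) = (-35 + (-206694/(-189270) + 91226/(78963/5)))*(139173 - 257923) = (-35 + (-206694*(-1/189270) + 91226*(5/78963)))*(-118750) = (-35 + (11483/10515 + 456130/78963))*(-118750) = (-35 + 1900979693/276765315)*(-118750) = -7785806332/276765315*(-118750) = 184912900385000/55353063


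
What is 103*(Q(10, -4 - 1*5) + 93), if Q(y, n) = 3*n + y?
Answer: 7828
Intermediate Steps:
Q(y, n) = y + 3*n
103*(Q(10, -4 - 1*5) + 93) = 103*((10 + 3*(-4 - 1*5)) + 93) = 103*((10 + 3*(-4 - 5)) + 93) = 103*((10 + 3*(-9)) + 93) = 103*((10 - 27) + 93) = 103*(-17 + 93) = 103*76 = 7828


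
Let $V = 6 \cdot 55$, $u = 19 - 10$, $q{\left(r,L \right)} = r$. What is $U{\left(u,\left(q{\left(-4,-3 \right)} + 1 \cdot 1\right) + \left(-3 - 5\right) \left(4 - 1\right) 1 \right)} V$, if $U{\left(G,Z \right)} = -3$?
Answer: $-990$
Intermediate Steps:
$u = 9$ ($u = 19 - 10 = 9$)
$V = 330$
$U{\left(u,\left(q{\left(-4,-3 \right)} + 1 \cdot 1\right) + \left(-3 - 5\right) \left(4 - 1\right) 1 \right)} V = \left(-3\right) 330 = -990$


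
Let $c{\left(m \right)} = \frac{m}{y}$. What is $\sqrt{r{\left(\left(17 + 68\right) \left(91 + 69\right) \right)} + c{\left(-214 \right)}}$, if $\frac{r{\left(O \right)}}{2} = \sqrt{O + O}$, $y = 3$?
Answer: $\frac{\sqrt{-642 + 720 \sqrt{17}}}{3} \approx 16.078$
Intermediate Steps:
$c{\left(m \right)} = \frac{m}{3}$
$r{\left(O \right)} = 2 \sqrt{2} \sqrt{O}$ ($r{\left(O \right)} = 2 \sqrt{O + O} = 2 \sqrt{2 O} = 2 \sqrt{2} \sqrt{O}$)
$\sqrt{r{\left(\left(17 + 68\right) \left(91 + 69\right) \right)} + c{\left(-214 \right)}} = \sqrt{2 \sqrt{2} \sqrt{\left(17 + 68\right) \left(91 + 69\right)} + \frac{1}{3} \left(-214\right)} = \sqrt{2 \sqrt{2} \sqrt{85 \cdot 160} - \frac{214}{3}} = \sqrt{2 \sqrt{2} \sqrt{13600} - \frac{214}{3}} = \sqrt{2 \sqrt{2} \cdot 20 \sqrt{34} - \frac{214}{3}} = \sqrt{80 \sqrt{17} - \frac{214}{3}} = \sqrt{- \frac{214}{3} + 80 \sqrt{17}}$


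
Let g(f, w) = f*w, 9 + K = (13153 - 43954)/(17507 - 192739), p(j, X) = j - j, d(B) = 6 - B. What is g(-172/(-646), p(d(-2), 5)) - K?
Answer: 1546287/175232 ≈ 8.8242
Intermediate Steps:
p(j, X) = 0
K = -1546287/175232 (K = -9 + (13153 - 43954)/(17507 - 192739) = -9 - 30801/(-175232) = -9 - 30801*(-1/175232) = -9 + 30801/175232 = -1546287/175232 ≈ -8.8242)
g(-172/(-646), p(d(-2), 5)) - K = -172/(-646)*0 - 1*(-1546287/175232) = -172*(-1/646)*0 + 1546287/175232 = (86/323)*0 + 1546287/175232 = 0 + 1546287/175232 = 1546287/175232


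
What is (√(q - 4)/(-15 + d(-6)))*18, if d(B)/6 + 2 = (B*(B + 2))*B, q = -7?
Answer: -2*I*√11/99 ≈ -0.067003*I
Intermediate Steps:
d(B) = -12 + 6*B²*(2 + B) (d(B) = -12 + 6*((B*(B + 2))*B) = -12 + 6*((B*(2 + B))*B) = -12 + 6*(B²*(2 + B)) = -12 + 6*B²*(2 + B))
(√(q - 4)/(-15 + d(-6)))*18 = (√(-7 - 4)/(-15 + (-12 + 6*(-6)³ + 12*(-6)²)))*18 = (√(-11)/(-15 + (-12 + 6*(-216) + 12*36)))*18 = ((I*√11)/(-15 + (-12 - 1296 + 432)))*18 = ((I*√11)/(-15 - 876))*18 = ((I*√11)/(-891))*18 = -I*√11/891*18 = -2*I*√11/99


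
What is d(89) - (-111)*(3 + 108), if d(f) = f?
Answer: 12410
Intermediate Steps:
d(89) - (-111)*(3 + 108) = 89 - (-111)*(3 + 108) = 89 - (-111)*111 = 89 - 1*(-12321) = 89 + 12321 = 12410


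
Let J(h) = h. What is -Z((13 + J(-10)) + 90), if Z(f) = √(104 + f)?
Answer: -√197 ≈ -14.036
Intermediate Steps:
-Z((13 + J(-10)) + 90) = -√(104 + ((13 - 10) + 90)) = -√(104 + (3 + 90)) = -√(104 + 93) = -√197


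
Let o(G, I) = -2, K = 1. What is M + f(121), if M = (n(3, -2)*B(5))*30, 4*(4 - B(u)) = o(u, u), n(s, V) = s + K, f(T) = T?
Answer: 661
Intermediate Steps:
n(s, V) = 1 + s (n(s, V) = s + 1 = 1 + s)
B(u) = 9/2 (B(u) = 4 - ¼*(-2) = 4 + ½ = 9/2)
M = 540 (M = ((1 + 3)*(9/2))*30 = (4*(9/2))*30 = 18*30 = 540)
M + f(121) = 540 + 121 = 661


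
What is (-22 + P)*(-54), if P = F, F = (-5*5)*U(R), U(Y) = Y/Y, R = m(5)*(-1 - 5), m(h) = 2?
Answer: 2538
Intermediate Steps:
R = -12 (R = 2*(-1 - 5) = 2*(-6) = -12)
U(Y) = 1
F = -25 (F = -5*5*1 = -25*1 = -25)
P = -25
(-22 + P)*(-54) = (-22 - 25)*(-54) = -47*(-54) = 2538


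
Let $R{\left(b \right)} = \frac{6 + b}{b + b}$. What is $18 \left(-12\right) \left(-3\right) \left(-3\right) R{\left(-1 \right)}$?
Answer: $4860$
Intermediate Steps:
$R{\left(b \right)} = \frac{6 + b}{2 b}$
$18 \left(-12\right) \left(-3\right) \left(-3\right) R{\left(-1 \right)} = 18 \left(-12\right) \left(-3\right) \left(-3\right) \frac{6 - 1}{2 \left(-1\right)} = - 216 \cdot 9 \cdot \frac{1}{2} \left(-1\right) 5 = - 216 \cdot 9 \left(- \frac{5}{2}\right) = \left(-216\right) \left(- \frac{45}{2}\right) = 4860$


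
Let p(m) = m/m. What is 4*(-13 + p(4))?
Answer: -48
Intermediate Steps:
p(m) = 1
4*(-13 + p(4)) = 4*(-13 + 1) = 4*(-12) = -48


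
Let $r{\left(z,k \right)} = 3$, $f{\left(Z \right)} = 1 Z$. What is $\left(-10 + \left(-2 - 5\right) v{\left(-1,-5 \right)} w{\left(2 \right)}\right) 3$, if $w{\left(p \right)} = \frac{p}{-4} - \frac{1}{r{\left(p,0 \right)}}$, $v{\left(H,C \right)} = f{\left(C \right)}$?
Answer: $- \frac{235}{2} \approx -117.5$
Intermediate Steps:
$f{\left(Z \right)} = Z$
$v{\left(H,C \right)} = C$
$w{\left(p \right)} = - \frac{1}{3} - \frac{p}{4}$ ($w{\left(p \right)} = \frac{p}{-4} - \frac{1}{3} = p \left(- \frac{1}{4}\right) - \frac{1}{3} = - \frac{p}{4} - \frac{1}{3} = - \frac{1}{3} - \frac{p}{4}$)
$\left(-10 + \left(-2 - 5\right) v{\left(-1,-5 \right)} w{\left(2 \right)}\right) 3 = \left(-10 + \left(-2 - 5\right) \left(-5\right) \left(- \frac{1}{3} - \frac{1}{2}\right)\right) 3 = \left(-10 + \left(-7\right) \left(-5\right) \left(- \frac{1}{3} - \frac{1}{2}\right)\right) 3 = \left(-10 + 35 \left(- \frac{5}{6}\right)\right) 3 = \left(-10 - \frac{175}{6}\right) 3 = \left(- \frac{235}{6}\right) 3 = - \frac{235}{2}$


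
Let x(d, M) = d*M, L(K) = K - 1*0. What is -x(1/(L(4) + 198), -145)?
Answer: 145/202 ≈ 0.71782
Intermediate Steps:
L(K) = K (L(K) = K + 0 = K)
x(d, M) = M*d
-x(1/(L(4) + 198), -145) = -(-145)/(4 + 198) = -(-145)/202 = -1*(-145/202) = 145/202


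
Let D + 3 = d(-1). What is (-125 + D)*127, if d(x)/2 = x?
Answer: -16510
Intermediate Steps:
d(x) = 2*x
D = -5 (D = -3 + 2*(-1) = -3 - 2 = -5)
(-125 + D)*127 = (-125 - 5)*127 = -130*127 = -16510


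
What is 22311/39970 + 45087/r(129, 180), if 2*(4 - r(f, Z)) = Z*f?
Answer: -55113783/16567565 ≈ -3.3266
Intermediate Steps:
r(f, Z) = 4 - Z*f/2
22311/39970 + 45087/r(129, 180) = 22311/39970 + 45087/(4 - 1/2*180*129) = 22311*(1/39970) + 45087/(4 - 11610) = 22311/39970 + 45087/(-11606) = 22311/39970 + 45087*(-1/11606) = 22311/39970 - 6441/1658 = -55113783/16567565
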